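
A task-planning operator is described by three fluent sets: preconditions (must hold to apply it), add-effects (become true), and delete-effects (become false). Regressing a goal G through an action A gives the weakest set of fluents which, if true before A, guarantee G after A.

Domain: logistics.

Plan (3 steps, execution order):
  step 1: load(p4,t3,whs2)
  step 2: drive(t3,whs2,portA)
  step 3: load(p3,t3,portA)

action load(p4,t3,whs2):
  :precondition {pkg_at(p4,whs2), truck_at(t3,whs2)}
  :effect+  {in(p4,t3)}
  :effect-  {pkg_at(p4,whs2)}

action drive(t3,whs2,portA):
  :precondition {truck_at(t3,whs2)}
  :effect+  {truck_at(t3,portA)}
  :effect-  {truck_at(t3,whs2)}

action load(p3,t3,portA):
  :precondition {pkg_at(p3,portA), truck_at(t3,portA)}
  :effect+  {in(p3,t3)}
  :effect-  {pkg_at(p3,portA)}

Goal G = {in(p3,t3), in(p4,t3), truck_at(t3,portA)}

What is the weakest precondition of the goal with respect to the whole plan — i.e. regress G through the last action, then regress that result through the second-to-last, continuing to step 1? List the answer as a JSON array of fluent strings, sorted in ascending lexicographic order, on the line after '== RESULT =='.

Work backward from the goal:
  through step 3 (load(p3,t3,portA)): drop {in(p3,t3)}, keep {in(p4,t3), truck_at(t3,portA)}, require {pkg_at(p3,portA), truck_at(t3,portA)}
    → {in(p4,t3), pkg_at(p3,portA), truck_at(t3,portA)}
  through step 2 (drive(t3,whs2,portA)): drop {truck_at(t3,portA)}, keep {in(p4,t3), pkg_at(p3,portA)}, require {truck_at(t3,whs2)}
    → {in(p4,t3), pkg_at(p3,portA), truck_at(t3,whs2)}
  through step 1 (load(p4,t3,whs2)): drop {in(p4,t3)}, keep {pkg_at(p3,portA), truck_at(t3,whs2)}, require {pkg_at(p4,whs2), truck_at(t3,whs2)}
    → {pkg_at(p3,portA), pkg_at(p4,whs2), truck_at(t3,whs2)}

== RESULT ==
["pkg_at(p3,portA)", "pkg_at(p4,whs2)", "truck_at(t3,whs2)"]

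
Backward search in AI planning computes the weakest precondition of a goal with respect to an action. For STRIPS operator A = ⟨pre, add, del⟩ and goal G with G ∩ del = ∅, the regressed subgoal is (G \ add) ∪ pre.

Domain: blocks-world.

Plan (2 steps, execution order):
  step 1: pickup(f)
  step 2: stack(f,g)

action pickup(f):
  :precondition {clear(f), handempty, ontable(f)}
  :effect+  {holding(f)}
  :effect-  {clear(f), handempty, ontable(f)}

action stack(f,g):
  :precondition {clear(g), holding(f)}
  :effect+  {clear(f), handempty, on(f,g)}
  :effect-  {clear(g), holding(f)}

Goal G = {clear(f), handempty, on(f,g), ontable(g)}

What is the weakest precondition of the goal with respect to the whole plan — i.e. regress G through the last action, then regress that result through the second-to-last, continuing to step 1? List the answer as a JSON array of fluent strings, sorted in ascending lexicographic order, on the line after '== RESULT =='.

Regress step by step:
  through step 2 (stack(f,g)): drop {clear(f), handempty, on(f,g)}, keep {ontable(g)}, require {clear(g), holding(f)}
    → {clear(g), holding(f), ontable(g)}
  through step 1 (pickup(f)): drop {holding(f)}, keep {clear(g), ontable(g)}, require {clear(f), handempty, ontable(f)}
    → {clear(f), clear(g), handempty, ontable(f), ontable(g)}

== RESULT ==
["clear(f)", "clear(g)", "handempty", "ontable(f)", "ontable(g)"]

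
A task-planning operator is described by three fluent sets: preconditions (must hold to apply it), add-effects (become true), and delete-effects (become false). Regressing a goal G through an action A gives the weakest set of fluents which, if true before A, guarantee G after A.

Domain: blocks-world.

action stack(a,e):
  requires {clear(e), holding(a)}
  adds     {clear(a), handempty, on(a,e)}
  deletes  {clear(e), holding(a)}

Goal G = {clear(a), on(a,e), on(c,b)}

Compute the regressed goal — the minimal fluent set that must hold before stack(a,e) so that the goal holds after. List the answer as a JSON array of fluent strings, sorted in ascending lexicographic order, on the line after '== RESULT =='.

Compute (G \ add) ∪ pre:
  G ∩ del = {}  (empty — regression defined)
  G \ add = {clear(a), on(a,e), on(c,b)} \ {clear(a), handempty, on(a,e)} = {on(c,b)}
  ∪ pre   = {on(c,b)} ∪ {clear(e), holding(a)}
          = {clear(e), holding(a), on(c,b)}

== RESULT ==
["clear(e)", "holding(a)", "on(c,b)"]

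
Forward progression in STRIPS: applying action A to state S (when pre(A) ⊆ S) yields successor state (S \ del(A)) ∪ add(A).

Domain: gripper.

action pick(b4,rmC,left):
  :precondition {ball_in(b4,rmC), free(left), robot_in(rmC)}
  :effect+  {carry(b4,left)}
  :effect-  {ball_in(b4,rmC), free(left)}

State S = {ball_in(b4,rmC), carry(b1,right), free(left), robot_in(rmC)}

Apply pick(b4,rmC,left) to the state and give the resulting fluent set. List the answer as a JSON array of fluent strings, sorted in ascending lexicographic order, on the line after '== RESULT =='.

Compute (S \ del) ∪ add:
  pre ⊆ S: {ball_in(b4,rmC), free(left), robot_in(rmC)} ⊆ S  — applicable
  S \ del = {carry(b1,right), robot_in(rmC)}
  ∪ add   = {carry(b1,right), carry(b4,left), robot_in(rmC)}

== RESULT ==
["carry(b1,right)", "carry(b4,left)", "robot_in(rmC)"]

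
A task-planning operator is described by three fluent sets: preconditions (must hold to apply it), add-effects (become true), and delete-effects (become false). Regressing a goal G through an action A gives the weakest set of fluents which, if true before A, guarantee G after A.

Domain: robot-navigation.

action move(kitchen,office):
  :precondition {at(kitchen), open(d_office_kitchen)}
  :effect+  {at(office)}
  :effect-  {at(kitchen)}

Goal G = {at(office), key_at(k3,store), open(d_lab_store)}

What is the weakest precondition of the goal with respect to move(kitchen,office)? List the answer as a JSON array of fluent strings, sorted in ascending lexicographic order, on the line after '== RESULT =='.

Regress:
  G ∩ del = {}  (empty — regression defined)
  G \ add = {at(office), key_at(k3,store), open(d_lab_store)} \ {at(office)} = {key_at(k3,store), open(d_lab_store)}
  ∪ pre   = {key_at(k3,store), open(d_lab_store)} ∪ {at(kitchen), open(d_office_kitchen)}
          = {at(kitchen), key_at(k3,store), open(d_lab_store), open(d_office_kitchen)}

== RESULT ==
["at(kitchen)", "key_at(k3,store)", "open(d_lab_store)", "open(d_office_kitchen)"]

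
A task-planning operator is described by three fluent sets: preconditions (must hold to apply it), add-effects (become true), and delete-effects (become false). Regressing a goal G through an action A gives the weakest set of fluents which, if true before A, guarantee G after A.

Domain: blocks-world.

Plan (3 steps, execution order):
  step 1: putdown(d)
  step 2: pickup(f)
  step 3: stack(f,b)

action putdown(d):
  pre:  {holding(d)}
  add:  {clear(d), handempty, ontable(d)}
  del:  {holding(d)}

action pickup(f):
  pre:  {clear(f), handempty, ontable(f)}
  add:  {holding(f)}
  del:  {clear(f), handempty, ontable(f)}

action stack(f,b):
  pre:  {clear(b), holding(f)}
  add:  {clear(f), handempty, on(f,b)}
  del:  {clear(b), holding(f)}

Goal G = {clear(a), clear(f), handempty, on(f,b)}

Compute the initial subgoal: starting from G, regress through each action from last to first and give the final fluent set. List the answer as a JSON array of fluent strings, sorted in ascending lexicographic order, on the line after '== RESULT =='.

Work backward from the goal:
  through step 3 (stack(f,b)): drop {clear(f), handempty, on(f,b)}, keep {clear(a)}, require {clear(b), holding(f)}
    → {clear(a), clear(b), holding(f)}
  through step 2 (pickup(f)): drop {holding(f)}, keep {clear(a), clear(b)}, require {clear(f), handempty, ontable(f)}
    → {clear(a), clear(b), clear(f), handempty, ontable(f)}
  through step 1 (putdown(d)): drop {handempty}, keep {clear(a), clear(b), clear(f), ontable(f)}, require {holding(d)}
    → {clear(a), clear(b), clear(f), holding(d), ontable(f)}

== RESULT ==
["clear(a)", "clear(b)", "clear(f)", "holding(d)", "ontable(f)"]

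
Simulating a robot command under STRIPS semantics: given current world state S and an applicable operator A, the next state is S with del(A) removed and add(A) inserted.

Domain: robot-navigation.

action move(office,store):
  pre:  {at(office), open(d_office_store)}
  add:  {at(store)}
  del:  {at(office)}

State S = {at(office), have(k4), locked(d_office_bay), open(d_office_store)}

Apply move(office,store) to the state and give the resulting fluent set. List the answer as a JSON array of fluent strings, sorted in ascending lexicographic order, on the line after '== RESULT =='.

Compute (S \ del) ∪ add:
  pre ⊆ S: {at(office), open(d_office_store)} ⊆ S  — applicable
  S \ del = {have(k4), locked(d_office_bay), open(d_office_store)}
  ∪ add   = {at(store), have(k4), locked(d_office_bay), open(d_office_store)}

== RESULT ==
["at(store)", "have(k4)", "locked(d_office_bay)", "open(d_office_store)"]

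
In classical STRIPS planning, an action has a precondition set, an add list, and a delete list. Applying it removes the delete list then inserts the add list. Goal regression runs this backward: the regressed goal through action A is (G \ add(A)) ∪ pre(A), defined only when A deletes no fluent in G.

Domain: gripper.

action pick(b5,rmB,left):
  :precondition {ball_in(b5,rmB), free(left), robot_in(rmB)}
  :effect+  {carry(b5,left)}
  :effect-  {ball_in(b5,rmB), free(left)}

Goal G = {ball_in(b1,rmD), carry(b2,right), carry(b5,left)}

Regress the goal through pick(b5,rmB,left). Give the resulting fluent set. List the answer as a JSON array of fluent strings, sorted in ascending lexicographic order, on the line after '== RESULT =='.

Regress:
  G ∩ del = {}  (empty — regression defined)
  G \ add = {ball_in(b1,rmD), carry(b2,right), carry(b5,left)} \ {carry(b5,left)} = {ball_in(b1,rmD), carry(b2,right)}
  ∪ pre   = {ball_in(b1,rmD), carry(b2,right)} ∪ {ball_in(b5,rmB), free(left), robot_in(rmB)}
          = {ball_in(b1,rmD), ball_in(b5,rmB), carry(b2,right), free(left), robot_in(rmB)}

== RESULT ==
["ball_in(b1,rmD)", "ball_in(b5,rmB)", "carry(b2,right)", "free(left)", "robot_in(rmB)"]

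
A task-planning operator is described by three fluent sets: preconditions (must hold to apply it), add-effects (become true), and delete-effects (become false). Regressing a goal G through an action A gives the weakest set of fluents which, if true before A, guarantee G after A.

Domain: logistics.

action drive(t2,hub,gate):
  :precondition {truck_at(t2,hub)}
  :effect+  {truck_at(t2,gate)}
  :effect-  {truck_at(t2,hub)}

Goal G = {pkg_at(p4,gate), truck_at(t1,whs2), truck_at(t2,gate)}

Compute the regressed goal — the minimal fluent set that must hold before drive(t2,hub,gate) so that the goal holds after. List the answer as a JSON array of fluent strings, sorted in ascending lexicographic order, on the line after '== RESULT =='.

Regress:
  G ∩ del = {}  (empty — regression defined)
  G \ add = {pkg_at(p4,gate), truck_at(t1,whs2), truck_at(t2,gate)} \ {truck_at(t2,gate)} = {pkg_at(p4,gate), truck_at(t1,whs2)}
  ∪ pre   = {pkg_at(p4,gate), truck_at(t1,whs2)} ∪ {truck_at(t2,hub)}
          = {pkg_at(p4,gate), truck_at(t1,whs2), truck_at(t2,hub)}

== RESULT ==
["pkg_at(p4,gate)", "truck_at(t1,whs2)", "truck_at(t2,hub)"]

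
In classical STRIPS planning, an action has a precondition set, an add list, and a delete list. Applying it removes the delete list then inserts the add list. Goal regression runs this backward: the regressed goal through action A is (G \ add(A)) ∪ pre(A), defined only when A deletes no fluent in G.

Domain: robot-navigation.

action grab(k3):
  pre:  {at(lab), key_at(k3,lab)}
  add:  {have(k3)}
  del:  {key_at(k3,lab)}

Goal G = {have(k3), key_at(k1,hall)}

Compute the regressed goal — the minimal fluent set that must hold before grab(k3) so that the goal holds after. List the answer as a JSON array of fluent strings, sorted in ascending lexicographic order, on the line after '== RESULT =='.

Compute (G \ add) ∪ pre:
  G ∩ del = {}  (empty — regression defined)
  G \ add = {have(k3), key_at(k1,hall)} \ {have(k3)} = {key_at(k1,hall)}
  ∪ pre   = {key_at(k1,hall)} ∪ {at(lab), key_at(k3,lab)}
          = {at(lab), key_at(k1,hall), key_at(k3,lab)}

== RESULT ==
["at(lab)", "key_at(k1,hall)", "key_at(k3,lab)"]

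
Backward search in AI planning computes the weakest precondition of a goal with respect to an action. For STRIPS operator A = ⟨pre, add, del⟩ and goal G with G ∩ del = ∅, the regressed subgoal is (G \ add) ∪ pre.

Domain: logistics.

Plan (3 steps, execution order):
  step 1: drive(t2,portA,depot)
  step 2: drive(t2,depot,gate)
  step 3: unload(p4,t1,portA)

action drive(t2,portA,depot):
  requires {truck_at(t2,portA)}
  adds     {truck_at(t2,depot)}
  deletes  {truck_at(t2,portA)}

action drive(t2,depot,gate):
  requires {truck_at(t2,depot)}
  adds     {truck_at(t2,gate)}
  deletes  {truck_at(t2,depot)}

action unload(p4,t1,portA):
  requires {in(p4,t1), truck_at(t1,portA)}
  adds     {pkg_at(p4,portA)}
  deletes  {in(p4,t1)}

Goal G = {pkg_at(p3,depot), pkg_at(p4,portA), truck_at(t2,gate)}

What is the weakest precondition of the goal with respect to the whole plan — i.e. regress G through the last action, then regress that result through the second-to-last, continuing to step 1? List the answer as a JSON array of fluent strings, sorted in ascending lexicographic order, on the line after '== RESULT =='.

Work backward from the goal:
  through step 3 (unload(p4,t1,portA)): drop {pkg_at(p4,portA)}, keep {pkg_at(p3,depot), truck_at(t2,gate)}, require {in(p4,t1), truck_at(t1,portA)}
    → {in(p4,t1), pkg_at(p3,depot), truck_at(t1,portA), truck_at(t2,gate)}
  through step 2 (drive(t2,depot,gate)): drop {truck_at(t2,gate)}, keep {in(p4,t1), pkg_at(p3,depot), truck_at(t1,portA)}, require {truck_at(t2,depot)}
    → {in(p4,t1), pkg_at(p3,depot), truck_at(t1,portA), truck_at(t2,depot)}
  through step 1 (drive(t2,portA,depot)): drop {truck_at(t2,depot)}, keep {in(p4,t1), pkg_at(p3,depot), truck_at(t1,portA)}, require {truck_at(t2,portA)}
    → {in(p4,t1), pkg_at(p3,depot), truck_at(t1,portA), truck_at(t2,portA)}

== RESULT ==
["in(p4,t1)", "pkg_at(p3,depot)", "truck_at(t1,portA)", "truck_at(t2,portA)"]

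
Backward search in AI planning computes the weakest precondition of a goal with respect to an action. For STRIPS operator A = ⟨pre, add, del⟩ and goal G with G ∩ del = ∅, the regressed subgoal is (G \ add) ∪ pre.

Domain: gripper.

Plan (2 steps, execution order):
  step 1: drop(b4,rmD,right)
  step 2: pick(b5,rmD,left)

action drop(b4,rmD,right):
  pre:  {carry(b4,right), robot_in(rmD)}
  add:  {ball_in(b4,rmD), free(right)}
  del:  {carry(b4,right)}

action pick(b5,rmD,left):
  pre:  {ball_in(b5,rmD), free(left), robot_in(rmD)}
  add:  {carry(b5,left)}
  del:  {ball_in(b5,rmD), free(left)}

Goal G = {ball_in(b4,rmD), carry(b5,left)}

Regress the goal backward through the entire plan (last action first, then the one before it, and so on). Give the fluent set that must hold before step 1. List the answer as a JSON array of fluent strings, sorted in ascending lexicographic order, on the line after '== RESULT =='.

Regress step by step:
  through step 2 (pick(b5,rmD,left)): drop {carry(b5,left)}, keep {ball_in(b4,rmD)}, require {ball_in(b5,rmD), free(left), robot_in(rmD)}
    → {ball_in(b4,rmD), ball_in(b5,rmD), free(left), robot_in(rmD)}
  through step 1 (drop(b4,rmD,right)): drop {ball_in(b4,rmD)}, keep {ball_in(b5,rmD), free(left), robot_in(rmD)}, require {carry(b4,right), robot_in(rmD)}
    → {ball_in(b5,rmD), carry(b4,right), free(left), robot_in(rmD)}

== RESULT ==
["ball_in(b5,rmD)", "carry(b4,right)", "free(left)", "robot_in(rmD)"]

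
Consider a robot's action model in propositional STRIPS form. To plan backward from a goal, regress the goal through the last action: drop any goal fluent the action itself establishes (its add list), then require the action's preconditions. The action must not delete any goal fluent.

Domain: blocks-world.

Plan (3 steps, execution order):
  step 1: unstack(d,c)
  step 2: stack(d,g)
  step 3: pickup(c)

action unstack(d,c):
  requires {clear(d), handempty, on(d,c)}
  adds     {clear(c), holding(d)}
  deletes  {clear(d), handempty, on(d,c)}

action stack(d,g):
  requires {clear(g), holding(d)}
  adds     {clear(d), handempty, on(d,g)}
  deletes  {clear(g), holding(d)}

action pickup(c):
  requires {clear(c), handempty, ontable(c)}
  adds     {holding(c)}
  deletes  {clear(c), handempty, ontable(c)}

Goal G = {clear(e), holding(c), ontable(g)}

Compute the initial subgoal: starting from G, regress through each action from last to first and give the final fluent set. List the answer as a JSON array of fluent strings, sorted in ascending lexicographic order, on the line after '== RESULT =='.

Work backward from the goal:
  through step 3 (pickup(c)): drop {holding(c)}, keep {clear(e), ontable(g)}, require {clear(c), handempty, ontable(c)}
    → {clear(c), clear(e), handempty, ontable(c), ontable(g)}
  through step 2 (stack(d,g)): drop {handempty}, keep {clear(c), clear(e), ontable(c), ontable(g)}, require {clear(g), holding(d)}
    → {clear(c), clear(e), clear(g), holding(d), ontable(c), ontable(g)}
  through step 1 (unstack(d,c)): drop {clear(c), holding(d)}, keep {clear(e), clear(g), ontable(c), ontable(g)}, require {clear(d), handempty, on(d,c)}
    → {clear(d), clear(e), clear(g), handempty, on(d,c), ontable(c), ontable(g)}

== RESULT ==
["clear(d)", "clear(e)", "clear(g)", "handempty", "on(d,c)", "ontable(c)", "ontable(g)"]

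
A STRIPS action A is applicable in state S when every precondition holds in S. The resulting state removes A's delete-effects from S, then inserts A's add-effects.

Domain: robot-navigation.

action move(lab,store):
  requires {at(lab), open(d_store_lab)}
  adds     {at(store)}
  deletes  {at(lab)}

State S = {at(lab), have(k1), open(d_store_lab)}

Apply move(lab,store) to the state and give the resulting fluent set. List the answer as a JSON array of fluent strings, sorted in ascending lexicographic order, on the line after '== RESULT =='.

Progress:
  pre ⊆ S: {at(lab), open(d_store_lab)} ⊆ S  — applicable
  S \ del = {have(k1), open(d_store_lab)}
  ∪ add   = {at(store), have(k1), open(d_store_lab)}

== RESULT ==
["at(store)", "have(k1)", "open(d_store_lab)"]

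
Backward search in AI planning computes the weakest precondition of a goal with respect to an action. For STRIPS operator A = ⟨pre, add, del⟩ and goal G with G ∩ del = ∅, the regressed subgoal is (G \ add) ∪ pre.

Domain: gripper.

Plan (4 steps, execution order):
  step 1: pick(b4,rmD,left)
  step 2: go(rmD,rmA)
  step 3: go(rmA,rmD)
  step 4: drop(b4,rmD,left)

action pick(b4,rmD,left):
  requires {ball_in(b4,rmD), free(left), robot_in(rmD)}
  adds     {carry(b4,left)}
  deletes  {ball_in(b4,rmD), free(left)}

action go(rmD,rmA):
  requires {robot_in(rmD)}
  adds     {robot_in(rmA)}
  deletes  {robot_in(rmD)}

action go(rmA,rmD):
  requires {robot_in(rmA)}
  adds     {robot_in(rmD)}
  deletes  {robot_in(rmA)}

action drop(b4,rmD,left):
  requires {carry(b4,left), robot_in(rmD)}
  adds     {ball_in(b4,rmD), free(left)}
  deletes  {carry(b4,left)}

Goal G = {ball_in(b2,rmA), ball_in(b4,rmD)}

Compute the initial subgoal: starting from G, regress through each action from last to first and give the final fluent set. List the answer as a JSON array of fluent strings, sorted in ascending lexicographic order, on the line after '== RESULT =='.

Work backward from the goal:
  through step 4 (drop(b4,rmD,left)): drop {ball_in(b4,rmD)}, keep {ball_in(b2,rmA)}, require {carry(b4,left), robot_in(rmD)}
    → {ball_in(b2,rmA), carry(b4,left), robot_in(rmD)}
  through step 3 (go(rmA,rmD)): drop {robot_in(rmD)}, keep {ball_in(b2,rmA), carry(b4,left)}, require {robot_in(rmA)}
    → {ball_in(b2,rmA), carry(b4,left), robot_in(rmA)}
  through step 2 (go(rmD,rmA)): drop {robot_in(rmA)}, keep {ball_in(b2,rmA), carry(b4,left)}, require {robot_in(rmD)}
    → {ball_in(b2,rmA), carry(b4,left), robot_in(rmD)}
  through step 1 (pick(b4,rmD,left)): drop {carry(b4,left)}, keep {ball_in(b2,rmA), robot_in(rmD)}, require {ball_in(b4,rmD), free(left), robot_in(rmD)}
    → {ball_in(b2,rmA), ball_in(b4,rmD), free(left), robot_in(rmD)}

== RESULT ==
["ball_in(b2,rmA)", "ball_in(b4,rmD)", "free(left)", "robot_in(rmD)"]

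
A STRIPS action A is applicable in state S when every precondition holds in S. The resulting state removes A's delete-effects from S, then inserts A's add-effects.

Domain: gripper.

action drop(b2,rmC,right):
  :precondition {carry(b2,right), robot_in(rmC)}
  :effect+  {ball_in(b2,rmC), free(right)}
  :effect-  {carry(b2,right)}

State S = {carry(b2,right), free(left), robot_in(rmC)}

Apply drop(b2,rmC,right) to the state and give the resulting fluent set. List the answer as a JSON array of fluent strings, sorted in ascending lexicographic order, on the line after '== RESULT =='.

Compute (S \ del) ∪ add:
  pre ⊆ S: {carry(b2,right), robot_in(rmC)} ⊆ S  — applicable
  S \ del = {free(left), robot_in(rmC)}
  ∪ add   = {ball_in(b2,rmC), free(left), free(right), robot_in(rmC)}

== RESULT ==
["ball_in(b2,rmC)", "free(left)", "free(right)", "robot_in(rmC)"]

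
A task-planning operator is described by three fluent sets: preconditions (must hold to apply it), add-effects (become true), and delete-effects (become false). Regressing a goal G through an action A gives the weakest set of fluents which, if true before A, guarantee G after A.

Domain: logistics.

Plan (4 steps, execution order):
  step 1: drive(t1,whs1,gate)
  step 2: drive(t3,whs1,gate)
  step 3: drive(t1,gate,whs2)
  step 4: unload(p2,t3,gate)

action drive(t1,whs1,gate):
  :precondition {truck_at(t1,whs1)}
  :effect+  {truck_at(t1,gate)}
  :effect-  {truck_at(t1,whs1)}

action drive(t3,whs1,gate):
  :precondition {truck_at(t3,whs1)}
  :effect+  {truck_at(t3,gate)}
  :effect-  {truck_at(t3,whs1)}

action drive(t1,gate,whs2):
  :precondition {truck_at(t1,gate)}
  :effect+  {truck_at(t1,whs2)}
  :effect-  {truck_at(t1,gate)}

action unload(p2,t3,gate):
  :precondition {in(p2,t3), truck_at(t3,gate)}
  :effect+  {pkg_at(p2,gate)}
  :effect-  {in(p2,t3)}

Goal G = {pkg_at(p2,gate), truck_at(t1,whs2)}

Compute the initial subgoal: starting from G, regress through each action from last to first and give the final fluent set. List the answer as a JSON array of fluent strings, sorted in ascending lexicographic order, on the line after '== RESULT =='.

Work backward from the goal:
  through step 4 (unload(p2,t3,gate)): drop {pkg_at(p2,gate)}, keep {truck_at(t1,whs2)}, require {in(p2,t3), truck_at(t3,gate)}
    → {in(p2,t3), truck_at(t1,whs2), truck_at(t3,gate)}
  through step 3 (drive(t1,gate,whs2)): drop {truck_at(t1,whs2)}, keep {in(p2,t3), truck_at(t3,gate)}, require {truck_at(t1,gate)}
    → {in(p2,t3), truck_at(t1,gate), truck_at(t3,gate)}
  through step 2 (drive(t3,whs1,gate)): drop {truck_at(t3,gate)}, keep {in(p2,t3), truck_at(t1,gate)}, require {truck_at(t3,whs1)}
    → {in(p2,t3), truck_at(t1,gate), truck_at(t3,whs1)}
  through step 1 (drive(t1,whs1,gate)): drop {truck_at(t1,gate)}, keep {in(p2,t3), truck_at(t3,whs1)}, require {truck_at(t1,whs1)}
    → {in(p2,t3), truck_at(t1,whs1), truck_at(t3,whs1)}

== RESULT ==
["in(p2,t3)", "truck_at(t1,whs1)", "truck_at(t3,whs1)"]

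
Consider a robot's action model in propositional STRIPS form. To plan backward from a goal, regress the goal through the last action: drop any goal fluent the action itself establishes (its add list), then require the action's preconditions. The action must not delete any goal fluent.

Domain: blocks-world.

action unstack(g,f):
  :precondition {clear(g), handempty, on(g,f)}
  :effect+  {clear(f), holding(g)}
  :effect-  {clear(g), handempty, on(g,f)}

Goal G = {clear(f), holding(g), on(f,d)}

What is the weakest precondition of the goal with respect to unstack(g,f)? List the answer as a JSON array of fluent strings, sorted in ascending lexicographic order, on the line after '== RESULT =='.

Compute (G \ add) ∪ pre:
  G ∩ del = {}  (empty — regression defined)
  G \ add = {clear(f), holding(g), on(f,d)} \ {clear(f), holding(g)} = {on(f,d)}
  ∪ pre   = {on(f,d)} ∪ {clear(g), handempty, on(g,f)}
          = {clear(g), handempty, on(f,d), on(g,f)}

== RESULT ==
["clear(g)", "handempty", "on(f,d)", "on(g,f)"]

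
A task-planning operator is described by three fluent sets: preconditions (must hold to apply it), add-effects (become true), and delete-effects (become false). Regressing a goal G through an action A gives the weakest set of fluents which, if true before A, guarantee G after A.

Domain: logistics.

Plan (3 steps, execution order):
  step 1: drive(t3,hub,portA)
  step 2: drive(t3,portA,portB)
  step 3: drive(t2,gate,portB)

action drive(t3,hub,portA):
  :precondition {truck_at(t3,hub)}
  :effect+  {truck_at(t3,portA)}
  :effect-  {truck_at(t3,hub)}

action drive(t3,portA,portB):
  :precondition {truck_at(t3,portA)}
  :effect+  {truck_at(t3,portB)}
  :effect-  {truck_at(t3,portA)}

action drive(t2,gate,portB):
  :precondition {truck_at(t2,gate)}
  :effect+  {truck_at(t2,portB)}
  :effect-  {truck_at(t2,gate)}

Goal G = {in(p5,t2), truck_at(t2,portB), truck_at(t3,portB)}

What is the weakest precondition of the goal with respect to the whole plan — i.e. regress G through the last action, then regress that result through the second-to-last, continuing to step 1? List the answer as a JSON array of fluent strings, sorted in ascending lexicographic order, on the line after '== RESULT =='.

Work backward from the goal:
  through step 3 (drive(t2,gate,portB)): drop {truck_at(t2,portB)}, keep {in(p5,t2), truck_at(t3,portB)}, require {truck_at(t2,gate)}
    → {in(p5,t2), truck_at(t2,gate), truck_at(t3,portB)}
  through step 2 (drive(t3,portA,portB)): drop {truck_at(t3,portB)}, keep {in(p5,t2), truck_at(t2,gate)}, require {truck_at(t3,portA)}
    → {in(p5,t2), truck_at(t2,gate), truck_at(t3,portA)}
  through step 1 (drive(t3,hub,portA)): drop {truck_at(t3,portA)}, keep {in(p5,t2), truck_at(t2,gate)}, require {truck_at(t3,hub)}
    → {in(p5,t2), truck_at(t2,gate), truck_at(t3,hub)}

== RESULT ==
["in(p5,t2)", "truck_at(t2,gate)", "truck_at(t3,hub)"]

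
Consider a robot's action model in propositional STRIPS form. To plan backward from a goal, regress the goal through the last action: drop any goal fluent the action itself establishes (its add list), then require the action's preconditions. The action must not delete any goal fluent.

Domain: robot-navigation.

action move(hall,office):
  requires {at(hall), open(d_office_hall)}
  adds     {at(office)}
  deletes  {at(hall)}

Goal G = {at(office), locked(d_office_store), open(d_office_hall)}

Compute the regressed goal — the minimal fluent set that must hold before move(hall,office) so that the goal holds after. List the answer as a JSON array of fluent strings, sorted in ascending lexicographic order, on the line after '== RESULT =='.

Compute (G \ add) ∪ pre:
  G ∩ del = {}  (empty — regression defined)
  G \ add = {at(office), locked(d_office_store), open(d_office_hall)} \ {at(office)} = {locked(d_office_store), open(d_office_hall)}
  ∪ pre   = {locked(d_office_store), open(d_office_hall)} ∪ {at(hall), open(d_office_hall)}
          = {at(hall), locked(d_office_store), open(d_office_hall)}

== RESULT ==
["at(hall)", "locked(d_office_store)", "open(d_office_hall)"]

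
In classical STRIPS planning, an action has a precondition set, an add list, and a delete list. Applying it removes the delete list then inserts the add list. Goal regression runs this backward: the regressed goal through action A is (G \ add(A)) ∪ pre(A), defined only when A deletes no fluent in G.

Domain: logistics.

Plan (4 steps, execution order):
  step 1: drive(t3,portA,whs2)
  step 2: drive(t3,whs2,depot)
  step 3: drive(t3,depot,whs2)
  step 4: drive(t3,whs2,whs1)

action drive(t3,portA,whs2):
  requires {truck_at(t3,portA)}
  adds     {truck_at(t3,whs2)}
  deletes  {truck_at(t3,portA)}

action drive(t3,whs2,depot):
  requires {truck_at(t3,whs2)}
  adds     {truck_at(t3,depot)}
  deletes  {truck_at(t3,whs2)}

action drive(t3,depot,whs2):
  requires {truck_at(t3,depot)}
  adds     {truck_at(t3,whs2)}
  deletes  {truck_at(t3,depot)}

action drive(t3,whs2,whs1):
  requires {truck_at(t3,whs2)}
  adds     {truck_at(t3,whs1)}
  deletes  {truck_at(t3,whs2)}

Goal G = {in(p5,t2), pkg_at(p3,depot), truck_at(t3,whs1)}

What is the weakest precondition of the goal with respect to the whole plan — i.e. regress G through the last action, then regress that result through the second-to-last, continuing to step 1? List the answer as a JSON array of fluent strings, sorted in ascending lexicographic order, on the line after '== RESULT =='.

Regress step by step:
  through step 4 (drive(t3,whs2,whs1)): drop {truck_at(t3,whs1)}, keep {in(p5,t2), pkg_at(p3,depot)}, require {truck_at(t3,whs2)}
    → {in(p5,t2), pkg_at(p3,depot), truck_at(t3,whs2)}
  through step 3 (drive(t3,depot,whs2)): drop {truck_at(t3,whs2)}, keep {in(p5,t2), pkg_at(p3,depot)}, require {truck_at(t3,depot)}
    → {in(p5,t2), pkg_at(p3,depot), truck_at(t3,depot)}
  through step 2 (drive(t3,whs2,depot)): drop {truck_at(t3,depot)}, keep {in(p5,t2), pkg_at(p3,depot)}, require {truck_at(t3,whs2)}
    → {in(p5,t2), pkg_at(p3,depot), truck_at(t3,whs2)}
  through step 1 (drive(t3,portA,whs2)): drop {truck_at(t3,whs2)}, keep {in(p5,t2), pkg_at(p3,depot)}, require {truck_at(t3,portA)}
    → {in(p5,t2), pkg_at(p3,depot), truck_at(t3,portA)}

== RESULT ==
["in(p5,t2)", "pkg_at(p3,depot)", "truck_at(t3,portA)"]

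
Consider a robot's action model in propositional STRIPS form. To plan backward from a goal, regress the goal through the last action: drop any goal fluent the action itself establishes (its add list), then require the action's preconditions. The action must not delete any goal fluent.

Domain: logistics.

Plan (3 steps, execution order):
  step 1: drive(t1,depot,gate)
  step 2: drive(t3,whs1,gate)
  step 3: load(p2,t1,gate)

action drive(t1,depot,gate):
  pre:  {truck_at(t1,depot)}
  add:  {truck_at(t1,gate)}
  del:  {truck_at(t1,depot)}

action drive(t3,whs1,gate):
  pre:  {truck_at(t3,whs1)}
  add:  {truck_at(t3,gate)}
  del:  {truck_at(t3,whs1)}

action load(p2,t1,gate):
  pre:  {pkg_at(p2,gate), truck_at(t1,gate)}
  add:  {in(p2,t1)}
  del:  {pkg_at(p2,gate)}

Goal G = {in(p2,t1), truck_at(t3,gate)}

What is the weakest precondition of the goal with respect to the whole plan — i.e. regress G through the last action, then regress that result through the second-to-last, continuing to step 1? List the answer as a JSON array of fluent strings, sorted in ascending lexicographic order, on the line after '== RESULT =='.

Work backward from the goal:
  through step 3 (load(p2,t1,gate)): drop {in(p2,t1)}, keep {truck_at(t3,gate)}, require {pkg_at(p2,gate), truck_at(t1,gate)}
    → {pkg_at(p2,gate), truck_at(t1,gate), truck_at(t3,gate)}
  through step 2 (drive(t3,whs1,gate)): drop {truck_at(t3,gate)}, keep {pkg_at(p2,gate), truck_at(t1,gate)}, require {truck_at(t3,whs1)}
    → {pkg_at(p2,gate), truck_at(t1,gate), truck_at(t3,whs1)}
  through step 1 (drive(t1,depot,gate)): drop {truck_at(t1,gate)}, keep {pkg_at(p2,gate), truck_at(t3,whs1)}, require {truck_at(t1,depot)}
    → {pkg_at(p2,gate), truck_at(t1,depot), truck_at(t3,whs1)}

== RESULT ==
["pkg_at(p2,gate)", "truck_at(t1,depot)", "truck_at(t3,whs1)"]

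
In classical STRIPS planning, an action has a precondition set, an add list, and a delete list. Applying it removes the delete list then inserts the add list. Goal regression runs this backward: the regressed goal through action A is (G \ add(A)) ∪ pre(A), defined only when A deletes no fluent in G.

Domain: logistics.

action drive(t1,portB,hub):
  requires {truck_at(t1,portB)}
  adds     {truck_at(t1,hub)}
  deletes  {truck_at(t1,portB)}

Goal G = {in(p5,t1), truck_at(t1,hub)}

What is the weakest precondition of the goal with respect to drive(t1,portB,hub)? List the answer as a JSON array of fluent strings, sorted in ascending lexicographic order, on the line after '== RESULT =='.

Compute (G \ add) ∪ pre:
  G ∩ del = {}  (empty — regression defined)
  G \ add = {in(p5,t1), truck_at(t1,hub)} \ {truck_at(t1,hub)} = {in(p5,t1)}
  ∪ pre   = {in(p5,t1)} ∪ {truck_at(t1,portB)}
          = {in(p5,t1), truck_at(t1,portB)}

== RESULT ==
["in(p5,t1)", "truck_at(t1,portB)"]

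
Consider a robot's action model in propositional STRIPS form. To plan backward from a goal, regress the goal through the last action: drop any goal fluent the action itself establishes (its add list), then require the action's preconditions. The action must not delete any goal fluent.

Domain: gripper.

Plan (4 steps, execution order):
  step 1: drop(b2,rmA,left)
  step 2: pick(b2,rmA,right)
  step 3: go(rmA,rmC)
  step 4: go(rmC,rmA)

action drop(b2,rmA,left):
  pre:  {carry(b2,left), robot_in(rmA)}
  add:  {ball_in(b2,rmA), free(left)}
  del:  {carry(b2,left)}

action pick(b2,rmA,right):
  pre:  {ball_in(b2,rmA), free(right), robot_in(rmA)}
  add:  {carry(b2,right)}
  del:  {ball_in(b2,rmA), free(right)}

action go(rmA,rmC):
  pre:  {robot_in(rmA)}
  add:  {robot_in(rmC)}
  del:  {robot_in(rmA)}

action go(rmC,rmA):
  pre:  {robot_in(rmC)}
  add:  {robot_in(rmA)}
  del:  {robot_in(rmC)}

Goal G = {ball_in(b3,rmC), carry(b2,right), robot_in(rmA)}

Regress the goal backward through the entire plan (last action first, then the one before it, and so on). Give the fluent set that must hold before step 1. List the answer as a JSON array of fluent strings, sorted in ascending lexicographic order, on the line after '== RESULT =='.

Work backward from the goal:
  through step 4 (go(rmC,rmA)): drop {robot_in(rmA)}, keep {ball_in(b3,rmC), carry(b2,right)}, require {robot_in(rmC)}
    → {ball_in(b3,rmC), carry(b2,right), robot_in(rmC)}
  through step 3 (go(rmA,rmC)): drop {robot_in(rmC)}, keep {ball_in(b3,rmC), carry(b2,right)}, require {robot_in(rmA)}
    → {ball_in(b3,rmC), carry(b2,right), robot_in(rmA)}
  through step 2 (pick(b2,rmA,right)): drop {carry(b2,right)}, keep {ball_in(b3,rmC), robot_in(rmA)}, require {ball_in(b2,rmA), free(right), robot_in(rmA)}
    → {ball_in(b2,rmA), ball_in(b3,rmC), free(right), robot_in(rmA)}
  through step 1 (drop(b2,rmA,left)): drop {ball_in(b2,rmA)}, keep {ball_in(b3,rmC), free(right), robot_in(rmA)}, require {carry(b2,left), robot_in(rmA)}
    → {ball_in(b3,rmC), carry(b2,left), free(right), robot_in(rmA)}

== RESULT ==
["ball_in(b3,rmC)", "carry(b2,left)", "free(right)", "robot_in(rmA)"]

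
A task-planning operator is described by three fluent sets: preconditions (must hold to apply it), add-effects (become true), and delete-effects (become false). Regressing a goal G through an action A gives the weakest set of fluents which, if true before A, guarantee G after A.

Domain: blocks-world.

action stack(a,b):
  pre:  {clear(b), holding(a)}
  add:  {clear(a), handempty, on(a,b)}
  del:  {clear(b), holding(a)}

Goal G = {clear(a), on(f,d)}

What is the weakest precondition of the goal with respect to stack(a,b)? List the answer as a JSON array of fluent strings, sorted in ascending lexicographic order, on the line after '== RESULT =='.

Compute (G \ add) ∪ pre:
  G ∩ del = {}  (empty — regression defined)
  G \ add = {clear(a), on(f,d)} \ {clear(a), handempty, on(a,b)} = {on(f,d)}
  ∪ pre   = {on(f,d)} ∪ {clear(b), holding(a)}
          = {clear(b), holding(a), on(f,d)}

== RESULT ==
["clear(b)", "holding(a)", "on(f,d)"]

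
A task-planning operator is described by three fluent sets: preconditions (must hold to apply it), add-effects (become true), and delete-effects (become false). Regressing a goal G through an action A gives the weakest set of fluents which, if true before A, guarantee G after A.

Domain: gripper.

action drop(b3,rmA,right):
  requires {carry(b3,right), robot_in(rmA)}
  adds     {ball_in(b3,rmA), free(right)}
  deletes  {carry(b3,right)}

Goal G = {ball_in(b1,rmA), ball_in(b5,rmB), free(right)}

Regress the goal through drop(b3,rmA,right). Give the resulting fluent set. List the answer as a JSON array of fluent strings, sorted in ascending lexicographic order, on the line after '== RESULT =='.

Compute (G \ add) ∪ pre:
  G ∩ del = {}  (empty — regression defined)
  G \ add = {ball_in(b1,rmA), ball_in(b5,rmB), free(right)} \ {ball_in(b3,rmA), free(right)} = {ball_in(b1,rmA), ball_in(b5,rmB)}
  ∪ pre   = {ball_in(b1,rmA), ball_in(b5,rmB)} ∪ {carry(b3,right), robot_in(rmA)}
          = {ball_in(b1,rmA), ball_in(b5,rmB), carry(b3,right), robot_in(rmA)}

== RESULT ==
["ball_in(b1,rmA)", "ball_in(b5,rmB)", "carry(b3,right)", "robot_in(rmA)"]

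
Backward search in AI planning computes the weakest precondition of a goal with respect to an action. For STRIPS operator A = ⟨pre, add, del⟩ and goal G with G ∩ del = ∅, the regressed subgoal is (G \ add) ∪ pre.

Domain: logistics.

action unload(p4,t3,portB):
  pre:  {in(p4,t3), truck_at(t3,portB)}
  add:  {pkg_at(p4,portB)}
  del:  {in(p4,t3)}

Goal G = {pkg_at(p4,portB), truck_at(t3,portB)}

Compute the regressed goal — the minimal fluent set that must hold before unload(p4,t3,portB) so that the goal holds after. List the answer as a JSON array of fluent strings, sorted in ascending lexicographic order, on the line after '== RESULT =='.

Regress:
  G ∩ del = {}  (empty — regression defined)
  G \ add = {pkg_at(p4,portB), truck_at(t3,portB)} \ {pkg_at(p4,portB)} = {truck_at(t3,portB)}
  ∪ pre   = {truck_at(t3,portB)} ∪ {in(p4,t3), truck_at(t3,portB)}
          = {in(p4,t3), truck_at(t3,portB)}

== RESULT ==
["in(p4,t3)", "truck_at(t3,portB)"]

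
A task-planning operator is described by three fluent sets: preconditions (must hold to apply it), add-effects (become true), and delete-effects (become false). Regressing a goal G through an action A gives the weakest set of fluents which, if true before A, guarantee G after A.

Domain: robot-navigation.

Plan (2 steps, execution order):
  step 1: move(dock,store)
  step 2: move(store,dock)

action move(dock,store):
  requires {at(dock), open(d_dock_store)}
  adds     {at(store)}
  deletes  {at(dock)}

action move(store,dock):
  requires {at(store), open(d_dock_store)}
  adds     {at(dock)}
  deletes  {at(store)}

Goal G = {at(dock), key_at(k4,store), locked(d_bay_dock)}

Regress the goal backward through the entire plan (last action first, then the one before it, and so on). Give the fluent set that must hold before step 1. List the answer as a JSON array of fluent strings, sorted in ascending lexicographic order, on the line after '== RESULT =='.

Work backward from the goal:
  through step 2 (move(store,dock)): drop {at(dock)}, keep {key_at(k4,store), locked(d_bay_dock)}, require {at(store), open(d_dock_store)}
    → {at(store), key_at(k4,store), locked(d_bay_dock), open(d_dock_store)}
  through step 1 (move(dock,store)): drop {at(store)}, keep {key_at(k4,store), locked(d_bay_dock), open(d_dock_store)}, require {at(dock), open(d_dock_store)}
    → {at(dock), key_at(k4,store), locked(d_bay_dock), open(d_dock_store)}

== RESULT ==
["at(dock)", "key_at(k4,store)", "locked(d_bay_dock)", "open(d_dock_store)"]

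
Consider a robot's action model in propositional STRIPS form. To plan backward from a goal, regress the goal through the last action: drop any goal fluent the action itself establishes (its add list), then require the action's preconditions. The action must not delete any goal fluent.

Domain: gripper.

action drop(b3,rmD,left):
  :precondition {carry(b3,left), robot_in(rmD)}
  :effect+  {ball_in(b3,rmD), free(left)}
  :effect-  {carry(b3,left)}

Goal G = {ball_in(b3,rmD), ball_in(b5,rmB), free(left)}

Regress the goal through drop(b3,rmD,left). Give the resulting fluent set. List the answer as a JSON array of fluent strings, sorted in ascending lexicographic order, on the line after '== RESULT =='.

Compute (G \ add) ∪ pre:
  G ∩ del = {}  (empty — regression defined)
  G \ add = {ball_in(b3,rmD), ball_in(b5,rmB), free(left)} \ {ball_in(b3,rmD), free(left)} = {ball_in(b5,rmB)}
  ∪ pre   = {ball_in(b5,rmB)} ∪ {carry(b3,left), robot_in(rmD)}
          = {ball_in(b5,rmB), carry(b3,left), robot_in(rmD)}

== RESULT ==
["ball_in(b5,rmB)", "carry(b3,left)", "robot_in(rmD)"]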